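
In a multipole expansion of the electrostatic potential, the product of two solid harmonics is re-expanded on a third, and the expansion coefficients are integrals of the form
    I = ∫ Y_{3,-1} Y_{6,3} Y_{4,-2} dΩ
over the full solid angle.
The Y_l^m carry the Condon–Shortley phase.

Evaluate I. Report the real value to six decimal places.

l₁+l₂+l₃=13 is odd: 3j(l;000)=0 ⇒ I=0

0.000000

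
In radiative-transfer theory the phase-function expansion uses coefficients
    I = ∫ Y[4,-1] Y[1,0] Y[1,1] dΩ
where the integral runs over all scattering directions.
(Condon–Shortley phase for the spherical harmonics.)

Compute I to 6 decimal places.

0.000000

triangle: need 3≤l₃≤5, have 1; I=0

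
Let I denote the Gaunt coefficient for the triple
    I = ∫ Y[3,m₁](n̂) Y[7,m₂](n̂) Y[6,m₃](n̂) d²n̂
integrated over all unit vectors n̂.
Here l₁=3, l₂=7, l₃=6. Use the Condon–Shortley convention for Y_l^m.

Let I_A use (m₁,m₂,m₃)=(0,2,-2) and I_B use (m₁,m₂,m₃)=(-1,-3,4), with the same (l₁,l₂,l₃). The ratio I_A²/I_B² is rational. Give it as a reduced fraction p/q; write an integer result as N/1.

8820/36481

Same 3,7,6: normalisation and zero-m 3j drop out of the ratio.
A: Δ: 4! 2! 10! / 17! → 1/2042040; sum: t=1:−1/967680 t=2:+1/120960 t=3:−1/207360 = 1/414720; 3j²(3 7 6; 0 2 -2) = Δ·Π!·Σ² = 21/4862  (sign +1)
B: Δ: 4! 2! 10! / 17! → 1/2042040; sum: t=2:+1/645120 t=3:−1/2177280 t=4:+1/174182400 = 191/174182400; 3j²(3 7 6; -1 -3 4) = Δ·Π!·Σ² = 36481/2042040  (sign +1)
I_A²/I_B² = (21/4862)/(36481/2042040) = 8820/36481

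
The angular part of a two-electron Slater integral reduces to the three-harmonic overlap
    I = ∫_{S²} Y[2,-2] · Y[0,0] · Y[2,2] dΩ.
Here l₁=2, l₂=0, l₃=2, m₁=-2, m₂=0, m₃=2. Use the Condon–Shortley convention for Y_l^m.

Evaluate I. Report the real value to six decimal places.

Checks pass: Σm=0; 4 even; l₃=2∈[2,2].
(2·2+1)(2·0+1)(2·2+1) = 25
Δ: 0! 4! 0! / 5! → 1/5
sum: t=0:+1/4 = 1/4
3j²(2 0 2; 0 0 0) = Δ·Π!·Σ² = 1/5  (sign +1)
sum: t=0:+1/24 = 1/24
3j²(2 0 2; -2 0 2) = Δ·Π!·Σ² = 1/5  (sign +1)
combine: 4πI² = 25·1/5·1/5 = 1/1
take √, sign +1: I = 0.28209479

0.282095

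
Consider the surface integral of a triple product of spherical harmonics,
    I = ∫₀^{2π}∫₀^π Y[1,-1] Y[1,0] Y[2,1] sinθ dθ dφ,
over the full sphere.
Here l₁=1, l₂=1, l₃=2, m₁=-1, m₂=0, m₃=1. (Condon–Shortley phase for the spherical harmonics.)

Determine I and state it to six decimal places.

Rules hold: Σm=0, L=4 even, 0≤2≤2.
N = 3·3·5 = 45
Δ = 0!·2!·2!/5! = 1/30
Racah Σ t=0..0: t=0:+1/1 = 1/1
⇒ 3j(1 1 2; 0 0 0)² = 2/15, sgn +1
Racah Σ t=0..0: t=0:+1/2 = 1/2
⇒ 3j(1 1 2; -1 0 1)² = 1/10, sgn -1
4πI² = N·(3j₀)²·(3jₘ)² = 3/5
I = -1·√(0.6/4π) = -0.21850969

-0.218510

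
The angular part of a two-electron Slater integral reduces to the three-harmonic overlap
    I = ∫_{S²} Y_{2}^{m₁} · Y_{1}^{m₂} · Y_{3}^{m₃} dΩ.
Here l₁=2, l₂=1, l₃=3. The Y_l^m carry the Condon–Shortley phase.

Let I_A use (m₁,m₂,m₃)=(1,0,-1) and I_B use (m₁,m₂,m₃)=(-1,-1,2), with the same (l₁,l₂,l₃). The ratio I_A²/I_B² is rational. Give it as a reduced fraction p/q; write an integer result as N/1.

4/5

l's match ⇒ only the (l;m) 3-j factors differ between A and B.
A: triangle coeff Δ(2,1,3) = 1/105; Σ_t [0,0]: t=0:+1/6 = 1/6; (3j)²=8/105 [(2 1 3; 1 0 -1)], sign=+1
B: triangle coeff Δ(2,1,3) = 1/105; Σ_t [0,0]: t=0:+1/12 = 1/12; (3j)²=2/21 [(2 1 3; -1 -1 2)], sign=-1
I_A²/I_B² = (8/105)/(2/21) = 4/5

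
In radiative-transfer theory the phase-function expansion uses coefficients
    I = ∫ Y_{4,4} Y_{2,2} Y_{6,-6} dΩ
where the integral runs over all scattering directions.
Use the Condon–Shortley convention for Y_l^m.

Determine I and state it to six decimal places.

Rules hold: Σm=0, L=12 even, 2≤6≤6.
N = 9·5·13 = 585
Δ = 0!·8!·4!/13! = 1/6435
Racah Σ t=0..0: t=0:+1/2304 = 1/2304
⇒ 3j(4 2 6; 0 0 0)² = 5/143, sgn +1
Racah Σ t=0..0: t=0:+1/967680 = 1/967680
⇒ 3j(4 2 6; 4 2 -6)² = 1/13, sgn +1
4πI² = N·(3j₀)²·(3jₘ)² = 225/143
I = +1·√(1.57343/4π) = 0.35384927

0.353849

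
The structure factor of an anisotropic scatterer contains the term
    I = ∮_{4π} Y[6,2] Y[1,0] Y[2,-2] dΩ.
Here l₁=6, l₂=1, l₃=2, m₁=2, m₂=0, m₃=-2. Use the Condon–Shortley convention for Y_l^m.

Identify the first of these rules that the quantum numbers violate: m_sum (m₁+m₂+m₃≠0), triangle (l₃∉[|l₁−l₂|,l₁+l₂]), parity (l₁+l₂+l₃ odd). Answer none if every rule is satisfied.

Σmᵢ = 0  ✓
l₃∈[|l₁−l₂|,l₁+l₂]=[5,7], have l₃=2  ✗
Σlᵢ = 9 ⇒ odd

triangle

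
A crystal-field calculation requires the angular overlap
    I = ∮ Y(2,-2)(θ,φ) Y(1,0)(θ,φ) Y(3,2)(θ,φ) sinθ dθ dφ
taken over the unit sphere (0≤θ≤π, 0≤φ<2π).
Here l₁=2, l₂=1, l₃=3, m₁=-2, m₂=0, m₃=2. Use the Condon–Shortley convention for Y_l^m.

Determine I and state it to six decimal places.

0.184674

Checks pass: Σm=0; 6 even; l₃=3∈[1,3].
(2·2+1)(2·1+1)(2·3+1) = 105
Δ: 0! 4! 2! / 7! → 1/105
sum: t=0:+1/4 = 1/4
3j²(2 1 3; 0 0 0) = Δ·Π!·Σ² = 3/35  (sign -1)
sum: t=0:+1/24 = 1/24
3j²(2 1 3; -2 0 2) = Δ·Π!·Σ² = 1/21  (sign -1)
combine: 4πI² = 105·3/35·1/21 = 3/7
take √, sign +1: I = 0.18467439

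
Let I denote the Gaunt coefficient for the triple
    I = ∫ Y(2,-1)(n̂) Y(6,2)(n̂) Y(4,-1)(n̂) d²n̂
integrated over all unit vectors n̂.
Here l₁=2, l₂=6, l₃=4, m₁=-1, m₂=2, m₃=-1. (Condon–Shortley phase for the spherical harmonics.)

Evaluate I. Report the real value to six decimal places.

0.238034

Rules hold: Σm=0, L=12 even, 4≤4≤8.
N = 5·13·9 = 585
Δ = 4!·0!·8!/13! = 1/6435
Racah Σ t=2..2: t=2:+1/2304 = 1/2304
⇒ 3j(2 6 4; 0 0 0)² = 5/143, sgn +1
Racah Σ t=3..3: t=3:−1/4320 = -1/4320
⇒ 3j(2 6 4; -1 2 -1)² = 224/6435, sgn +1
4πI² = N·(3j₀)²·(3jₘ)² = 1120/1573
I = +1·√(0.712015/4π) = 0.23803440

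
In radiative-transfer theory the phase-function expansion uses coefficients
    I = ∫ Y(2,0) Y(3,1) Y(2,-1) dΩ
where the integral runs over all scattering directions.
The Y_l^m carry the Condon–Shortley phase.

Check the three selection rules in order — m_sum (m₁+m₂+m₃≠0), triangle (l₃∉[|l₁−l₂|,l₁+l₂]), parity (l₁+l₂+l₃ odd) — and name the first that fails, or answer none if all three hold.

azimuthal sum: 0 + 1 − 1 = 0  ✓
1 ≤ 2 ≤ 5 (triangle on l)  ✓
L = 2 + 3 + 2 = 7 (odd)  ✗

parity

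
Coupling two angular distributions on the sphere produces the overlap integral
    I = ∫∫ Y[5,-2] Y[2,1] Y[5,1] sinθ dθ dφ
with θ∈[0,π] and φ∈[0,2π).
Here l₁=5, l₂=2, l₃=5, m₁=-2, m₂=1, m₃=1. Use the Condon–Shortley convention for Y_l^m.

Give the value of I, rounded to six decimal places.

0.104819

Checks pass: Σm=0; 12 even; l₃=5∈[3,7].
(2·5+1)(2·2+1)(2·5+1) = 605
Δ: 2! 8! 2! / 13! → 1/38610
sum: t=0:+1/2880 t=1:−1/576 t=2:+1/2880 = -1/960
3j²(5 2 5; 0 0 0) = Δ·Π!·Σ² = 10/429  (sign +1)
sum: t=1:−1/2880 t=2:+1/1440 = 1/2880
3j²(5 2 5; -2 1 1) = Δ·Π!·Σ² = 7/715  (sign +1)
combine: 4πI² = 605·10/429·7/715 = 70/507
take √, sign +1: I = 0.10481902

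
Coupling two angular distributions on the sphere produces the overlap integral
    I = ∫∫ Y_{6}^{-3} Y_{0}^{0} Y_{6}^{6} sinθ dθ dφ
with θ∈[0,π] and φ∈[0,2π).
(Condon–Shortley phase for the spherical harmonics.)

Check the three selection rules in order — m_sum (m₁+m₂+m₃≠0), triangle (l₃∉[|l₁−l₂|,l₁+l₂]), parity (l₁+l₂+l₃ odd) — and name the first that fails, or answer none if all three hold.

m_sum

Σmᵢ = 3  ✗
l₃∈[|l₁−l₂|,l₁+l₂]=[6,6], have l₃=6
Σlᵢ = 12 ⇒ even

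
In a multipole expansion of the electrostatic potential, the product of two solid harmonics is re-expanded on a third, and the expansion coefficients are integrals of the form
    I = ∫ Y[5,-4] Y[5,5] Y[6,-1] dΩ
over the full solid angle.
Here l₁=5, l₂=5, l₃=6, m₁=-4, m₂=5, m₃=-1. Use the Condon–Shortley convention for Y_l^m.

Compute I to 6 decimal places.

Checks pass: Σm=0; 16 even; l₃=6∈[0,10].
(2·5+1)(2·5+1)(2·6+1) = 1573
Δ: 4! 6! 6! / 17! → 1/28588560
sum: t=0:+1/345600 t=1:−1/13824 t=2:+1/5184 t=3:−1/13824 t=4:+1/345600 = 7/129600
3j²(5 5 6; 0 0 0) = Δ·Π!·Σ² = 80/7293  (sign +1)
sum: t=4:+1/2073600 = 1/2073600
3j²(5 5 6; -4 5 -1) = Δ·Π!·Σ² = 63/9724  (sign -1)
combine: 4πI² = 1573·80/7293·63/9724 = 420/3757
take √, sign -1: I = -0.09431898

-0.094319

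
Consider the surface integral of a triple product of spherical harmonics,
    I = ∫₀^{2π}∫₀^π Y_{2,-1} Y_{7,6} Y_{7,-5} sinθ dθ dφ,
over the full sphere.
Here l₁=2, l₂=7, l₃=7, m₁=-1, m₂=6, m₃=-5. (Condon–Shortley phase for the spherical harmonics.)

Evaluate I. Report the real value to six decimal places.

0.196071

Checks pass: Σm=0; 16 even; l₃=7∈[5,9].
(2·2+1)(2·7+1)(2·7+1) = 1125
Δ: 2! 2! 12! / 17! → 1/185640
sum: t=0:+1/2419200 t=1:−1/518400 t=2:+1/2419200 = -1/907200
3j²(2 7 7; 0 0 0) = Δ·Π!·Σ² = 56/3315  (sign +1)
sum: t=1:−1/958003200 t=2:+1/79833600 = 1/87091200
3j²(2 7 7; -1 6 -5) = Δ·Π!·Σ² = 121/4760  (sign +1)
combine: 4πI² = 1125·56/3315·121/4760 = 1815/3757
take √, sign +1: I = 0.19607074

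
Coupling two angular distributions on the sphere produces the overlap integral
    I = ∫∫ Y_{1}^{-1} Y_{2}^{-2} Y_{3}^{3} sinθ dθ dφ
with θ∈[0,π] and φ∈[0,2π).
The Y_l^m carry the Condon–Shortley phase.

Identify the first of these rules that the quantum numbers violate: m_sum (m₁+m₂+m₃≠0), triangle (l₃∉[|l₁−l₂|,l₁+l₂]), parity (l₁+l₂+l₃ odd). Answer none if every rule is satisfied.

azimuthal sum: -1 − 2 + 3 = 0  ✓
1 ≤ 3 ≤ 3 (triangle on l)  ✓
L = 1 + 2 + 3 = 6 (even)  ✓

none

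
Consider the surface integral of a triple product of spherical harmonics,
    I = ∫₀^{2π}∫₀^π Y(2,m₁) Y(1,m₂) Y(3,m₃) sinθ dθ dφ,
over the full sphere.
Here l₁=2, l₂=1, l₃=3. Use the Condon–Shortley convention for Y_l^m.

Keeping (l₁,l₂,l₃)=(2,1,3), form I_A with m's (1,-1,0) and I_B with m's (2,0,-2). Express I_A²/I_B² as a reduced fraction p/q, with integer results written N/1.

Shared (l₁,l₂,l₃)=(2,1,3): N and (l;000)² cancel in I_A²/I_B².
A: Δ = 0!·4!·2!/7! = 1/105; Racah Σ t=0..0: t=0:+1/12 = 1/12; ⇒ 3j(2 1 3; 1 -1 0)² = 1/35, sgn -1
B: Δ = 0!·4!·2!/7! = 1/105; Racah Σ t=0..0: t=0:+1/24 = 1/24; ⇒ 3j(2 1 3; 2 0 -2)² = 1/21, sgn -1
I_A²/I_B² = (1/35)/(1/21) = 3/5

3/5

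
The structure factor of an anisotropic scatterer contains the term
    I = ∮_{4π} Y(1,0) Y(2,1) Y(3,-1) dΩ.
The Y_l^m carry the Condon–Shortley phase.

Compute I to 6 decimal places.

-0.233597

Checks pass: Σm=0; 6 even; l₃=3∈[1,3].
(2·1+1)(2·2+1)(2·3+1) = 105
Δ: 0! 2! 4! / 7! → 1/105
sum: t=0:+1/4 = 1/4
3j²(1 2 3; 0 0 0) = Δ·Π!·Σ² = 3/35  (sign -1)
sum: t=0:+1/6 = 1/6
3j²(1 2 3; 0 1 -1) = Δ·Π!·Σ² = 8/105  (sign +1)
combine: 4πI² = 105·3/35·8/105 = 24/35
take √, sign -1: I = -0.23359668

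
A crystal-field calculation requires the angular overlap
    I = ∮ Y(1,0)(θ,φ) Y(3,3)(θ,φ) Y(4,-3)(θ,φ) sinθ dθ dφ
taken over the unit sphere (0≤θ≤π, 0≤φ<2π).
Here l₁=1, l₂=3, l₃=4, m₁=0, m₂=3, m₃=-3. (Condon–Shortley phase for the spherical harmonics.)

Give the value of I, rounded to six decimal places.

-0.162868

Rules hold: Σm=0, L=8 even, 2≤4≤4.
N = 3·7·9 = 189
Δ = 0!·2!·6!/9! = 1/252
Racah Σ t=0..0: t=0:+1/36 = 1/36
⇒ 3j(1 3 4; 0 0 0)² = 4/63, sgn +1
Racah Σ t=0..0: t=0:+1/720 = 1/720
⇒ 3j(1 3 4; 0 3 -3)² = 1/36, sgn -1
4πI² = N·(3j₀)²·(3jₘ)² = 1/3
I = -1·√(0.333333/4π) = -0.16286750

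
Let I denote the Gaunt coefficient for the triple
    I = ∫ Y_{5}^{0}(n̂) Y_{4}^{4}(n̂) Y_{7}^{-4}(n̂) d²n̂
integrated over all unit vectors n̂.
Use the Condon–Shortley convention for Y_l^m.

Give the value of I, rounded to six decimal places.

-0.178703

Rules hold: Σm=0, L=16 even, 1≤7≤9.
N = 11·9·15 = 1485
Δ = 2!·8!·6!/17! = 1/6126120
Racah Σ t=0..2: t=0:+1/69120 t=1:−1/20736 t=2:+1/69120 = -1/51840
⇒ 3j(5 4 7; 0 0 0)² = 280/21879, sgn +1
Racah Σ t=2..2: t=2:+1/1036800 = 1/1036800
⇒ 3j(5 4 7; 0 4 -4)² = 14/663, sgn -1
4πI² = N·(3j₀)²·(3jₘ)² = 19600/48841
I = -1·√(0.401302/4π) = -0.17870258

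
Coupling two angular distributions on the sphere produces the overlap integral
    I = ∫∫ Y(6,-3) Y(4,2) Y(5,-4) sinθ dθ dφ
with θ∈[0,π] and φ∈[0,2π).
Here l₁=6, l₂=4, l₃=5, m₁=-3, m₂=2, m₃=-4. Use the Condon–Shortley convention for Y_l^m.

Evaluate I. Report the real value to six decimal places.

0.000000

-3 + 2 − 4 = -5 ≠ 0: azimuthal integral kills it; I = 0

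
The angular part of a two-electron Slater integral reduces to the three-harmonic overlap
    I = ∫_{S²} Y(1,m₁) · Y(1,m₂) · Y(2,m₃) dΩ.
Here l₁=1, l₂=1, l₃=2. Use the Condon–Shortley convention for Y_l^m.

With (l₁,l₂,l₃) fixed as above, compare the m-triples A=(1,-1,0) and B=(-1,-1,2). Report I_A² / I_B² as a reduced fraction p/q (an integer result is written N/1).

1/6

l's match ⇒ only the (l;m) 3-j factors differ between A and B.
A: triangle coeff Δ(1,1,2) = 1/30; Σ_t [0,0]: t=0:+1/4 = 1/4; (3j)²=1/30 [(1 1 2; 1 -1 0)], sign=+1
B: triangle coeff Δ(1,1,2) = 1/30; Σ_t [0,0]: t=0:+1/4 = 1/4; (3j)²=1/5 [(1 1 2; -1 -1 2)], sign=+1
I_A²/I_B² = (1/30)/(1/5) = 1/6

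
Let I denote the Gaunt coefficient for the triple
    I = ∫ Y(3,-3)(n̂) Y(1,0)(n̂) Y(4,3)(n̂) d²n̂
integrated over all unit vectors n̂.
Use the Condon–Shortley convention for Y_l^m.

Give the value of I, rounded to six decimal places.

-0.162868

Rules hold: Σm=0, L=8 even, 2≤4≤4.
N = 7·3·9 = 189
Δ = 0!·6!·2!/9! = 1/252
Racah Σ t=0..0: t=0:+1/36 = 1/36
⇒ 3j(3 1 4; 0 0 0)² = 4/63, sgn +1
Racah Σ t=0..0: t=0:+1/720 = 1/720
⇒ 3j(3 1 4; -3 0 3)² = 1/36, sgn -1
4πI² = N·(3j₀)²·(3jₘ)² = 1/3
I = -1·√(0.333333/4π) = -0.16286750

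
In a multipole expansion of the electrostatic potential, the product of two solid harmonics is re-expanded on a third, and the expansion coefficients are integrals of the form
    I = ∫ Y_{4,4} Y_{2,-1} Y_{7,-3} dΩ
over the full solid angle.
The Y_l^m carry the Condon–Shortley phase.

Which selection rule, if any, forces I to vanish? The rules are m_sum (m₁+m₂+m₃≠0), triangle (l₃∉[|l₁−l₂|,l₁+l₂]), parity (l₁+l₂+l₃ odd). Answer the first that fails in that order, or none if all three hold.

triangle

m₁+m₂+m₃ = 4 − 1 − 3 = 0  ✓
triangle: |4−2|=2 ≤ l₃=7 ≤ 4+2=6  ✗
parity: l₁+l₂+l₃ = 13 is odd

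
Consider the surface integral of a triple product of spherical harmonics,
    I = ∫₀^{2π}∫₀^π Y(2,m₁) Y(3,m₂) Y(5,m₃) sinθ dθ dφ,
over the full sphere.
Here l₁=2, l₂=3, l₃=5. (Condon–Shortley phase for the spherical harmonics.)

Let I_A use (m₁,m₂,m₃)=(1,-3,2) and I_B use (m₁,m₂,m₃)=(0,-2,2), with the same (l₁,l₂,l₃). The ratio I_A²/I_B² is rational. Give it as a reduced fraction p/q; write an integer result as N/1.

1/9

Same 2,3,5: normalisation and zero-m 3j drop out of the ratio.
A: Δ: 0! 4! 6! / 11! → 1/2310; sum: t=0:+1/4320 = 1/4320; 3j²(2 3 5; 1 -3 2) = Δ·Π!·Σ² = 1/330  (sign -1)
B: Δ: 0! 4! 6! / 11! → 1/2310; sum: t=0:+1/480 = 1/480; 3j²(2 3 5; 0 -2 2) = Δ·Π!·Σ² = 3/110  (sign -1)
I_A²/I_B² = (1/330)/(3/110) = 1/9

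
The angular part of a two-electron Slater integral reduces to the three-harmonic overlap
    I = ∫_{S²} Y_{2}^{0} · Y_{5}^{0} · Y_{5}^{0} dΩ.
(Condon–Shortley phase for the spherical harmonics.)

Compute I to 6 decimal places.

0.161739

Checks pass: Σm=0; 12 even; l₃=5∈[3,7].
(2·2+1)(2·5+1)(2·5+1) = 605
Δ: 2! 2! 8! / 13! → 1/38610
sum: t=0:+1/2880 t=1:−1/576 t=2:+1/2880 = -1/960
3j²(2 5 5; 0 0 0) = Δ·Π!·Σ² = 10/429  (sign +1)
(m-triple is (0,0,0) — same symbol as above.)
combine: 4πI² = 605·10/429·10/429 = 500/1521
take √, sign +1: I = 0.16173926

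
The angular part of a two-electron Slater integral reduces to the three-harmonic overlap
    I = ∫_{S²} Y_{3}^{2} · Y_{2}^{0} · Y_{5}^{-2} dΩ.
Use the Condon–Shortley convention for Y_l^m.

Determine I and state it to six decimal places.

Checks pass: Σm=0; 10 even; l₃=5∈[1,5].
(2·3+1)(2·2+1)(2·5+1) = 385
Δ: 0! 6! 4! / 11! → 1/2310
sum: t=0:+1/144 = 1/144
3j²(3 2 5; 0 0 0) = Δ·Π!·Σ² = 10/231  (sign -1)
sum: t=0:+1/480 = 1/480
3j²(3 2 5; 2 0 -2) = Δ·Π!·Σ² = 3/110  (sign -1)
combine: 4πI² = 385·10/231·3/110 = 5/11
take √, sign +1: I = 0.19018827

0.190188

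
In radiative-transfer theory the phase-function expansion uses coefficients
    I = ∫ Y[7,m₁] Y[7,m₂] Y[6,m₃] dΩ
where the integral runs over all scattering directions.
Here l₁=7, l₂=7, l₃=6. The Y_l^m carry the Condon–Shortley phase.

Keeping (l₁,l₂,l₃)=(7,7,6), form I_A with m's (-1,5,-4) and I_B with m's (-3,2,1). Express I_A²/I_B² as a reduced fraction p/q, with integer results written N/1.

22/25

l's match ⇒ only the (l;m) 3-j factors differ between A and B.
A: triangle coeff Δ(7,7,6) = 1/2444321880; Σ_t [6,8]: t=6:+1/49766400 t=7:−1/72576000 t=8:+1/1393459200 = 7/995328000; (3j)²=343/83980 [(7 7 6; -1 5 -4)], sign=+1
B: triangle coeff Δ(7,7,6) = 1/2444321880; Σ_t [4,8]: t=4:+1/49766400 t=5:−1/4147200 t=6:+1/2488320 t=7:−1/8709120 t=8:+1/232243200 = 7/99532800; (3j)²=1715/369512 [(7 7 6; -3 2 1)], sign=-1
I_A²/I_B² = (343/83980)/(1715/369512) = 22/25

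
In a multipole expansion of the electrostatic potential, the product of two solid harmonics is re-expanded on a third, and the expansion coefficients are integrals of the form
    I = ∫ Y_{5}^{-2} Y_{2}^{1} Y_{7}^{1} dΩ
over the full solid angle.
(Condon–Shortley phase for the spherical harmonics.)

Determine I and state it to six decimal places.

-0.143343

Rules hold: Σm=0, L=14 even, 3≤7≤7.
N = 11·5·15 = 825
Δ = 0!·10!·4!/15! = 1/15015
Racah Σ t=0..0: t=0:+1/57600 = 1/57600
⇒ 3j(5 2 7; 0 0 0)² = 21/715, sgn -1
Racah Σ t=0..0: t=0:+1/181440 = 1/181440
⇒ 3j(5 2 7; -2 1 1)² = 32/3003, sgn +1
4πI² = N·(3j₀)²·(3jₘ)² = 480/1859
I = -1·√(0.258203/4π) = -0.14334284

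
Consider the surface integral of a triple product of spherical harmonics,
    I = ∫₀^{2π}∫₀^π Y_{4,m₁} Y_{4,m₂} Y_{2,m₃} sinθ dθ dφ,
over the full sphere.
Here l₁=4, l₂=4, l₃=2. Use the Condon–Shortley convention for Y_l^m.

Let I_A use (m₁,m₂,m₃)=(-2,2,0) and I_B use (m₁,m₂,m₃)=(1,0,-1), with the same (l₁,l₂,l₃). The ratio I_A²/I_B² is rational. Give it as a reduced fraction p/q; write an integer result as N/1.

Shared (l₁,l₂,l₃)=(4,4,2): N and (l;000)² cancel in I_A²/I_B².
A: Δ = 6!·2!·2!/11! = 1/13860; Racah Σ t=4..6: t=4:+1/192 t=5:−1/120 t=6:+1/2880 = -1/360; ⇒ 3j(4 4 2; -2 2 0)² = 16/3465, sgn -1
B: Δ = 6!·2!·2!/11! = 1/13860; Racah Σ t=2..3: t=2:+1/96 t=3:−1/72 = -1/288; ⇒ 3j(4 4 2; 1 0 -1)² = 1/462, sgn +1
I_A²/I_B² = (16/3465)/(1/462) = 32/15

32/15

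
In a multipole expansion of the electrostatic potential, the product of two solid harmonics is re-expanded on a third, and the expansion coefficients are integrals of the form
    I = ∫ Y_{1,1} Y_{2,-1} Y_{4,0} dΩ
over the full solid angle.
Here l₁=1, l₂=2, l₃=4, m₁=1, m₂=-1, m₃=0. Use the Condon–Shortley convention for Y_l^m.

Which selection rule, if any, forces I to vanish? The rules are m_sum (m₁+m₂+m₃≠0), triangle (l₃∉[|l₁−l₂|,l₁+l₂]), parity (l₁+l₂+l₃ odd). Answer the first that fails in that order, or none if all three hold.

m₁+m₂+m₃ = 1 − 1 + 0 = 0  ✓
triangle: |1−2|=1 ≤ l₃=4 ≤ 1+2=3  ✗
parity: l₁+l₂+l₃ = 7 is odd

triangle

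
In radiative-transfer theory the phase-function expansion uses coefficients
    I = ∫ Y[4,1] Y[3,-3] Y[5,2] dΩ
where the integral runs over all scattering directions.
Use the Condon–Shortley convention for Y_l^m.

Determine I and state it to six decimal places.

-0.179179

Rules hold: Σm=0, L=12 even, 1≤5≤7.
N = 9·7·11 = 693
Δ = 2!·6!·4!/13! = 1/180180
Racah Σ t=0..2: t=0:+1/576 t=1:−1/144 t=2:+1/576 = -1/288
⇒ 3j(4 3 5; 0 0 0)² = 20/1001, sgn +1
Racah Σ t=0..0: t=0:+1/1728 = 1/1728
⇒ 3j(4 3 5; 1 -3 2)² = 25/858, sgn -1
4πI² = N·(3j₀)²·(3jₘ)² = 750/1859
I = -1·√(0.403443/4π) = -0.17917854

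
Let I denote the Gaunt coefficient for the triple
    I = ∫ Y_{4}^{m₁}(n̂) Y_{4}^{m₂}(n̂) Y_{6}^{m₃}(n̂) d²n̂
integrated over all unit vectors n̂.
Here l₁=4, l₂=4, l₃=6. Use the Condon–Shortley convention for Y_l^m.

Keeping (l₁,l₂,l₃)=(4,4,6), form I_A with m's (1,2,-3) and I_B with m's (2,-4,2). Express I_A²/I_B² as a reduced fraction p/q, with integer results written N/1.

l's match ⇒ only the (l;m) 3-j factors differ between A and B.
A: triangle coeff Δ(4,4,6) = 1/1261260; Σ_t [0,2]: t=0:+1/51840 t=1:−1/5760 t=2:+1/11520 = -7/103680; (3j)²=7/858 [(4 4 6; 1 2 -3)], sign=+1
B: triangle coeff Δ(4,4,6) = 1/1261260; Σ_t [0,0]: t=0:+1/69120 = 1/69120; (3j)²=4/429 [(4 4 6; 2 -4 2)], sign=+1
I_A²/I_B² = (7/858)/(4/429) = 7/8

7/8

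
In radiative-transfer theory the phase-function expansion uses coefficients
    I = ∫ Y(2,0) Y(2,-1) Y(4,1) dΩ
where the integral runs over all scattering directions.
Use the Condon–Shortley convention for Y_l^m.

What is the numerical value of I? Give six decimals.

-0.220728

Checks pass: Σm=0; 8 even; l₃=4∈[0,4].
(2·2+1)(2·2+1)(2·4+1) = 225
Δ: 0! 4! 4! / 9! → 1/630
sum: t=0:+1/16 = 1/16
3j²(2 2 4; 0 0 0) = Δ·Π!·Σ² = 2/35  (sign +1)
sum: t=0:+1/24 = 1/24
3j²(2 2 4; 0 -1 1) = Δ·Π!·Σ² = 1/21  (sign -1)
combine: 4πI² = 225·2/35·1/21 = 30/49
take √, sign -1: I = -0.22072812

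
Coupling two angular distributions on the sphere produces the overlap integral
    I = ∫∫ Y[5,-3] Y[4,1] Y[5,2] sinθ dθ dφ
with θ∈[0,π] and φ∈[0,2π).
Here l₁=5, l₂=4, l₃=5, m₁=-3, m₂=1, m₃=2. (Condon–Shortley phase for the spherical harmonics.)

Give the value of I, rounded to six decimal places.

Rules hold: Σm=0, L=14 even, 1≤5≤9.
N = 11·9·11 = 1089
Δ = 4!·6!·4!/15! = 1/3153150
Racah Σ t=0..4: t=0:+1/69120 t=1:−1/1728 t=2:+1/576 t=3:−1/1728 t=4:+1/69120 = 7/11520
⇒ 3j(5 4 5; 0 0 0)² = 2/143, sgn -1
Racah Σ t=2..4: t=2:+1/17280 t=3:−1/2880 t=4:+1/6912 = -1/6912
⇒ 3j(5 4 5; -3 1 2)² = 5/429, sgn +1
4πI² = N·(3j₀)²·(3jₘ)² = 30/169
I = -1·√(0.177515/4π) = -0.11885360

-0.118854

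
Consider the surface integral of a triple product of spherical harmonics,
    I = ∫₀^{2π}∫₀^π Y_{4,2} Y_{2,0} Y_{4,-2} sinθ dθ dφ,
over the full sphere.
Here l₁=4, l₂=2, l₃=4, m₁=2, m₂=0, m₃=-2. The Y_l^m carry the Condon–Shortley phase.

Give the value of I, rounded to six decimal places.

Checks pass: Σm=0; 10 even; l₃=4∈[2,6].
(2·4+1)(2·2+1)(2·4+1) = 405
Δ: 2! 6! 2! / 11! → 1/13860
sum: t=0:+1/192 t=1:−1/36 t=2:+1/192 = -5/288
3j²(4 2 4; 0 0 0) = Δ·Π!·Σ² = 20/693  (sign -1)
sum: t=0:+1/192 t=1:−1/120 t=2:+1/2880 = -1/360
3j²(4 2 4; 2 0 -2) = Δ·Π!·Σ² = 16/3465  (sign -1)
combine: 4πI² = 405·20/693·16/3465 = 320/5929
take √, sign +1: I = 0.06553591

0.065536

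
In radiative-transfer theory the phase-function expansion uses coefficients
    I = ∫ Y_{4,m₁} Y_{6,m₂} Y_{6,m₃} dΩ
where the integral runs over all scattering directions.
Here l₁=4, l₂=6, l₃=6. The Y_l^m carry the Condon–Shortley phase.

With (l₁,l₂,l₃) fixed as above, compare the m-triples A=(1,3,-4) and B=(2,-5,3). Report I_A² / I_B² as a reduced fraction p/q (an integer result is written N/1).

49/176

Shared (l₁,l₂,l₃)=(4,6,6): N and (l;000)² cancel in I_A²/I_B².
A: Δ = 4!·4!·8!/17! = 1/15315300; Racah Σ t=1..3: t=1:−1/967680 t=2:+1/120960 t=3:−1/207360 = 1/414720; ⇒ 3j(4 6 6; 1 3 -4)² = 21/4862, sgn +1
B: Δ = 4!·4!·8!/17! = 1/15315300; Racah Σ t=0..1: t=0:+1/483840 t=1:−1/1451520 = 1/725760; ⇒ 3j(4 6 6; 2 -5 3)² = 24/1547, sgn -1
I_A²/I_B² = (21/4862)/(24/1547) = 49/176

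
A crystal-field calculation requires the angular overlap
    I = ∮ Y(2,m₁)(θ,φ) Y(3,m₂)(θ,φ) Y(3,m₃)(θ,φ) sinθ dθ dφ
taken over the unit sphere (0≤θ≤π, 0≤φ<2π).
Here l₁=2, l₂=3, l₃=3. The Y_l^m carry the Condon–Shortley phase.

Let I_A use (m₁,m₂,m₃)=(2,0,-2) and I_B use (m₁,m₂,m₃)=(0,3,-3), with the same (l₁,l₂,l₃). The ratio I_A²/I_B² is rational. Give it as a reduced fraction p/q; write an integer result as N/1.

Shared (l₁,l₂,l₃)=(2,3,3): N and (l;000)² cancel in I_A²/I_B².
A: Δ = 2!·2!·4!/9! = 1/3780; Racah Σ t=0..0: t=0:+1/24 = 1/24; ⇒ 3j(2 3 3; 2 0 -2)² = 1/21, sgn -1
B: Δ = 2!·2!·4!/9! = 1/3780; Racah Σ t=2..2: t=2:+1/96 = 1/96; ⇒ 3j(2 3 3; 0 3 -3)² = 5/84, sgn +1
I_A²/I_B² = (1/21)/(5/84) = 4/5

4/5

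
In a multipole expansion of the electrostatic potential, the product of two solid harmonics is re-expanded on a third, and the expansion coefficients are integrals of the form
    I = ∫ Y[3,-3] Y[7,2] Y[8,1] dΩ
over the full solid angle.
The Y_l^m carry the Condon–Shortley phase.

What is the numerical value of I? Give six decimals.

0.148075

Checks pass: Σm=0; 18 even; l₃=8∈[4,10].
(2·3+1)(2·7+1)(2·8+1) = 1785
Δ: 2! 4! 12! / 19! → 1/5290740
sum: t=0:+1/7257600 t=1:−1/2073600 t=2:+1/7257600 = -1/4838400
3j²(3 7 8; 0 0 0) = Δ·Π!·Σ² = 252/20995  (sign -1)
sum: t=2:+1/29030400 = 1/29030400
3j²(3 7 8; -3 2 1) = Δ·Π!·Σ² = 54/4199  (sign -1)
combine: 4πI² = 1785·252/20995·54/4199 = 285768/1037153
take √, sign +1: I = 0.14807456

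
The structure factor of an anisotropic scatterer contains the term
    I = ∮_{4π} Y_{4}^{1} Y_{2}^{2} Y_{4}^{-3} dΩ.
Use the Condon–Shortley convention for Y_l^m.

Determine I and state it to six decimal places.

0.159270

m-sum 0 ✓  L=10 even ✓  2≤4≤6 ✓
Π(2lᵢ+1) = 9×5×9 = 405
triangle coeff Δ(4,2,4) = 1/13860
Σ_t [0,2]: t=0:+1/192 t=1:−1/36 t=2:+1/192 = -5/288
(3j)²=20/693 [(4 2 4; 0 0 0)], sign=-1
Σ_t [2,2]: t=2:+1/480 = 1/480
(3j)²=3/110 [(4 2 4; 1 2 -3)], sign=-1
⇒ 4πI² = 270/847
I = (+1)√(270/847/(4π)) = 0.15927046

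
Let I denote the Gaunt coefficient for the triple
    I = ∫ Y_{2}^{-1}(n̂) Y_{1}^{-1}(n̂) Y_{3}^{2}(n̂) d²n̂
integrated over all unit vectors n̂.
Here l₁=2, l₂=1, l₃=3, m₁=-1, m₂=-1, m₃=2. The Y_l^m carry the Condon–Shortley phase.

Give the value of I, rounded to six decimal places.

Rules hold: Σm=0, L=6 even, 1≤3≤3.
N = 5·3·7 = 105
Δ = 0!·4!·2!/7! = 1/105
Racah Σ t=0..0: t=0:+1/4 = 1/4
⇒ 3j(2 1 3; 0 0 0)² = 3/35, sgn -1
Racah Σ t=0..0: t=0:+1/12 = 1/12
⇒ 3j(2 1 3; -1 -1 2)² = 2/21, sgn -1
4πI² = N·(3j₀)²·(3jₘ)² = 6/7
I = +1·√(0.857143/4π) = 0.26116903

0.261169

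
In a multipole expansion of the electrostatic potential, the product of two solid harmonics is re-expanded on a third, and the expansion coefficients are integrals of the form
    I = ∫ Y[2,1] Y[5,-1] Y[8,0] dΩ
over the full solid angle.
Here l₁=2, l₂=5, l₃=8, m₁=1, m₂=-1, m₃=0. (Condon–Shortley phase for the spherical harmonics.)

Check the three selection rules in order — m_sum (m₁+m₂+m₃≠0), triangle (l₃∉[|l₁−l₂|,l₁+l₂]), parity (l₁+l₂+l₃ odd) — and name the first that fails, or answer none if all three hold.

triangle

Σmᵢ = 0  ✓
l₃∈[|l₁−l₂|,l₁+l₂]=[3,7], have l₃=8  ✗
Σlᵢ = 15 ⇒ odd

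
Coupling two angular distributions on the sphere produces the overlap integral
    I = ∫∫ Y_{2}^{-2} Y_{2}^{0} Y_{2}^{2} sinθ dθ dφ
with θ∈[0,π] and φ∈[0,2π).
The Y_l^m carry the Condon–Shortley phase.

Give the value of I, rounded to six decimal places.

Rules hold: Σm=0, L=6 even, 0≤2≤4.
N = 5·5·5 = 125
Δ = 2!·2!·2!/7! = 1/630
Racah Σ t=0..2: t=0:+1/8 t=1:−1/1 t=2:+1/8 = -3/4
⇒ 3j(2 2 2; 0 0 0)² = 2/35, sgn -1
Racah Σ t=2..2: t=2:+1/8 = 1/8
⇒ 3j(2 2 2; -2 0 2)² = 2/35, sgn +1
4πI² = N·(3j₀)²·(3jₘ)² = 20/49
I = -1·√(0.408163/4π) = -0.18022375

-0.180224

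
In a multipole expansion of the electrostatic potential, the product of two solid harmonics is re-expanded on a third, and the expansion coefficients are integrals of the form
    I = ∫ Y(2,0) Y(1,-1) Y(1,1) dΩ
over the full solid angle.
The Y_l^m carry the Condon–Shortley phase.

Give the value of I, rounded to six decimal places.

0.126157

Checks pass: Σm=0; 4 even; l₃=1∈[1,3].
(2·2+1)(2·1+1)(2·1+1) = 45
Δ: 2! 2! 0! / 5! → 1/30
sum: t=1:−1/1 = -1/1
3j²(2 1 1; 0 0 0) = Δ·Π!·Σ² = 2/15  (sign +1)
sum: t=0:+1/4 = 1/4
3j²(2 1 1; 0 -1 1) = Δ·Π!·Σ² = 1/30  (sign +1)
combine: 4πI² = 45·2/15·1/30 = 1/5
take √, sign +1: I = 0.12615663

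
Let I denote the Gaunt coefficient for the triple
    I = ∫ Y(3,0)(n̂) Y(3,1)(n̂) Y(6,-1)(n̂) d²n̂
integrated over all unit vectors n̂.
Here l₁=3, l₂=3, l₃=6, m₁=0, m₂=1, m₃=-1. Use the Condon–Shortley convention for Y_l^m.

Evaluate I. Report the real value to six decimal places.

Rules hold: Σm=0, L=12 even, 0≤6≤6.
N = 7·7·13 = 637
Δ = 0!·6!·6!/13! = 1/12012
Racah Σ t=0..0: t=0:+1/1296 = 1/1296
⇒ 3j(3 3 6; 0 0 0)² = 100/3003, sgn +1
Racah Σ t=0..0: t=0:+1/1728 = 1/1728
⇒ 3j(3 3 6; 0 1 -1)² = 25/858, sgn -1
4πI² = N·(3j₀)²·(3jₘ)² = 8750/14157
I = -1·√(0.618069/4π) = -0.22177545

-0.221775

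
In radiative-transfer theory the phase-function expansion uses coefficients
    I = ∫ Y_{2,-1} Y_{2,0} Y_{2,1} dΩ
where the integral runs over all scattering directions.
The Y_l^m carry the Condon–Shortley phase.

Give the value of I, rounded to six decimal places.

-0.090112

Rules hold: Σm=0, L=6 even, 0≤2≤4.
N = 5·5·5 = 125
Δ = 2!·2!·2!/7! = 1/630
Racah Σ t=0..2: t=0:+1/8 t=1:−1/1 t=2:+1/8 = -3/4
⇒ 3j(2 2 2; 0 0 0)² = 2/35, sgn -1
Racah Σ t=1..2: t=1:−1/2 t=2:+1/4 = -1/4
⇒ 3j(2 2 2; -1 0 1)² = 1/70, sgn +1
4πI² = N·(3j₀)²·(3jₘ)² = 5/49
I = -1·√(0.102041/4π) = -0.09011188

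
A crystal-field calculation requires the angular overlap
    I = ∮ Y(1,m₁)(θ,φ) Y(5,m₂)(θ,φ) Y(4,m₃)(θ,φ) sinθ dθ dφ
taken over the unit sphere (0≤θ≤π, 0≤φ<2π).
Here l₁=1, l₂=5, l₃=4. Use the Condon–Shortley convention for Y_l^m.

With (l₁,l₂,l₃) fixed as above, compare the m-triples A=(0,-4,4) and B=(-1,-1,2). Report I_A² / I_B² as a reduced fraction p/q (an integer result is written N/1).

l's match ⇒ only the (l;m) 3-j factors differ between A and B.
A: triangle coeff Δ(1,5,4) = 1/495; Σ_t [1,1]: t=1:−1/40320 = -1/40320; (3j)²=1/55 [(1 5 4; 0 -4 4)], sign=-1
B: triangle coeff Δ(1,5,4) = 1/495; Σ_t [2,2]: t=2:+1/2880 = 1/2880; (3j)²=2/165 [(1 5 4; -1 -1 2)], sign=+1
I_A²/I_B² = (1/55)/(2/165) = 3/2

3/2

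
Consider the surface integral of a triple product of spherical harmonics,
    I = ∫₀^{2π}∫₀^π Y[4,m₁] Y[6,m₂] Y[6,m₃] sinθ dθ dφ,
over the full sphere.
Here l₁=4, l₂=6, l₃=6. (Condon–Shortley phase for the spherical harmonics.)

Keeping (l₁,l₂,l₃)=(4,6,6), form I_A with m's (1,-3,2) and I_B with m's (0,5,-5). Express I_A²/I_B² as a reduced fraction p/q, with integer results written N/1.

845/484

Same 4,6,6: normalisation and zero-m 3j drop out of the ratio.
A: Δ: 4! 4! 8! / 17! → 1/15315300; sum: t=0:+1/103680 t=1:−1/34560 t=2:+1/120960 t=3:−1/5806080 = -13/1161216; 3j²(4 6 6; 1 -3 2) = Δ·Π!·Σ² = 65/5236  (sign -1)
B: Δ: 4! 4! 8! / 17! → 1/15315300; sum: t=3:−1/1451520 t=4:+1/2903040 = -1/2903040; 3j²(4 6 6; 0 5 -5) = Δ·Π!·Σ² = 11/1547  (sign +1)
I_A²/I_B² = (65/5236)/(11/1547) = 845/484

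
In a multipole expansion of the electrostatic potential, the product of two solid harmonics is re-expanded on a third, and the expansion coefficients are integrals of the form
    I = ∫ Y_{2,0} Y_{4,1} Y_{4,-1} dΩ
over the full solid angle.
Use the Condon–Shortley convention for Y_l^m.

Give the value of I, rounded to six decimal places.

Checks pass: Σm=0; 10 even; l₃=4∈[2,6].
(2·2+1)(2·4+1)(2·4+1) = 405
Δ: 2! 2! 6! / 11! → 1/13860
sum: t=0:+1/192 t=1:−1/36 t=2:+1/192 = -5/288
3j²(2 4 4; 0 0 0) = Δ·Π!·Σ² = 20/693  (sign -1)
sum: t=0:+1/480 t=1:−1/48 t=2:+1/144 = -17/1440
3j²(2 4 4; 0 1 -1) = Δ·Π!·Σ² = 289/13860  (sign +1)
combine: 4πI² = 405·20/693·289/13860 = 1445/5929
take √, sign -1: I = -0.13926381

-0.139264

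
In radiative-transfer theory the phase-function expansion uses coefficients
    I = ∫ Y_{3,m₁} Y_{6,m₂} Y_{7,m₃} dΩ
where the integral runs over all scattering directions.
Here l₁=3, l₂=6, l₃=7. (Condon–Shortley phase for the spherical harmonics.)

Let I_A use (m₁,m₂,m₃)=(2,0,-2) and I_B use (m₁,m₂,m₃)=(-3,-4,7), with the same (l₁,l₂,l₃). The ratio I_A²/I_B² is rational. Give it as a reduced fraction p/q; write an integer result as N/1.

96/143

l's match ⇒ only the (l;m) 3-j factors differ between A and B.
A: triangle coeff Δ(3,6,7) = 1/2042040; Σ_t [0,1]: t=0:+1/207360 t=1:−1/345600 = 1/518400; (3j)²=12/2431 [(3 6 7; 2 0 -2)], sign=-1
B: triangle coeff Δ(3,6,7) = 1/2042040; Σ_t [2,2]: t=2:+1/174182400 = 1/174182400; (3j)²=1/136 [(3 6 7; -3 -4 7)], sign=+1
I_A²/I_B² = (12/2431)/(1/136) = 96/143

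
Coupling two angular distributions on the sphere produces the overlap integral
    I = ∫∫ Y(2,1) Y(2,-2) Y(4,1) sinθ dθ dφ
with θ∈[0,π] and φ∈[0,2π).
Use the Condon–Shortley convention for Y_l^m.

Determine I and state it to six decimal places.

-0.090112

m-sum 0 ✓  L=8 even ✓  0≤4≤4 ✓
Π(2lᵢ+1) = 5×5×9 = 225
triangle coeff Δ(2,2,4) = 1/630
Σ_t [0,0]: t=0:+1/16 = 1/16
(3j)²=2/35 [(2 2 4; 0 0 0)], sign=+1
Σ_t [0,0]: t=0:+1/144 = 1/144
(3j)²=1/126 [(2 2 4; 1 -2 1)], sign=-1
⇒ 4πI² = 5/49
I = (-1)√(5/49/(4π)) = -0.09011188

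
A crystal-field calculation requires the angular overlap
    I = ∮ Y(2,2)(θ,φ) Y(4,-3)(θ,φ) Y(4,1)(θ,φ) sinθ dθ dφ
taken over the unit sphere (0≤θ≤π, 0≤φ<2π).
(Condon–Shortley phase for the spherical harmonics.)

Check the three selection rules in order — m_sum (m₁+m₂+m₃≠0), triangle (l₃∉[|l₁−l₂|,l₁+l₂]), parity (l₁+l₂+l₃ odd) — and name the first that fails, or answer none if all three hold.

azimuthal sum: 2 − 3 + 1 = 0  ✓
2 ≤ 4 ≤ 6 (triangle on l)  ✓
L = 2 + 4 + 4 = 10 (even)  ✓

none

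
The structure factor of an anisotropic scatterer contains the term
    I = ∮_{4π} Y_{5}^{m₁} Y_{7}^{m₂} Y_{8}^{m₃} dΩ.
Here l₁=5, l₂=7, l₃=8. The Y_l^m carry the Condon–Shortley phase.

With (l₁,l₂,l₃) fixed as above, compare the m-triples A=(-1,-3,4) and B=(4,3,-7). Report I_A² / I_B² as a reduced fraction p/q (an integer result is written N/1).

5/39

l's match ⇒ only the (l;m) 3-j factors differ between A and B.
A: triangle coeff Δ(5,7,8) = 1/814773960; Σ_t [0,4]: t=0:+1/298598400 t=1:−1/21772800 t=2:+1/15482880 t=3:−1/78382080 t=4:+1/4180377600 = 17/1791590400; (3j)²=17/8892 [(5 7 8; -1 -3 4)], sign=+1
B: triangle coeff Δ(5,7,8) = 1/814773960; Σ_t [0,1]: t=0:+1/10450944000 t=1:−1/1567641600 = -17/31352832000; (3j)²=17/1140 [(5 7 8; 4 3 -7)], sign=+1
I_A²/I_B² = (17/8892)/(17/1140) = 5/39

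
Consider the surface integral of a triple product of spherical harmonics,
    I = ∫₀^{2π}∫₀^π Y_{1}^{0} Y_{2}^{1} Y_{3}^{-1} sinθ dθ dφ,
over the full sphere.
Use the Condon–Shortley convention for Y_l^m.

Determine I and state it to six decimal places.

Rules hold: Σm=0, L=6 even, 1≤3≤3.
N = 3·5·7 = 105
Δ = 0!·2!·4!/7! = 1/105
Racah Σ t=0..0: t=0:+1/4 = 1/4
⇒ 3j(1 2 3; 0 0 0)² = 3/35, sgn -1
Racah Σ t=0..0: t=0:+1/6 = 1/6
⇒ 3j(1 2 3; 0 1 -1)² = 8/105, sgn +1
4πI² = N·(3j₀)²·(3jₘ)² = 24/35
I = -1·√(0.685714/4π) = -0.23359668

-0.233597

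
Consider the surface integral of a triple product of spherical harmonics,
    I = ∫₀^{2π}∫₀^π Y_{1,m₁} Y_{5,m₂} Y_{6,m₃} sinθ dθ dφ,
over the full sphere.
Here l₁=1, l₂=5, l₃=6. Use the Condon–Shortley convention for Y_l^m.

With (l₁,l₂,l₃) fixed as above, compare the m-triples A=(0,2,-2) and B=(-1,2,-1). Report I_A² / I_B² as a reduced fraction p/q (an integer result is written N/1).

Same 1,5,6: normalisation and zero-m 3j drop out of the ratio.
A: Δ: 0! 2! 10! / 13! → 1/858; sum: t=0:+1/30240 = 1/30240; 3j²(1 5 6; 0 2 -2) = Δ·Π!·Σ² = 16/429  (sign +1)
B: Δ: 0! 2! 10! / 13! → 1/858; sum: t=0:+1/60480 = 1/60480; 3j²(1 5 6; -1 2 -1) = Δ·Π!·Σ² = 5/429  (sign -1)
I_A²/I_B² = (16/429)/(5/429) = 16/5

16/5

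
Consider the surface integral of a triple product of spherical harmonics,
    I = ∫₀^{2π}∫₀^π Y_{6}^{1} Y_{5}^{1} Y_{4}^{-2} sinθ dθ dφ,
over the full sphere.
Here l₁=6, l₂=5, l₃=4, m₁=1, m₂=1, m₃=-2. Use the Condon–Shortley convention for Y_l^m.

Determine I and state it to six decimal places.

l₁+l₂+l₃=15 is odd: 3j(l;000)=0 ⇒ I=0

0.000000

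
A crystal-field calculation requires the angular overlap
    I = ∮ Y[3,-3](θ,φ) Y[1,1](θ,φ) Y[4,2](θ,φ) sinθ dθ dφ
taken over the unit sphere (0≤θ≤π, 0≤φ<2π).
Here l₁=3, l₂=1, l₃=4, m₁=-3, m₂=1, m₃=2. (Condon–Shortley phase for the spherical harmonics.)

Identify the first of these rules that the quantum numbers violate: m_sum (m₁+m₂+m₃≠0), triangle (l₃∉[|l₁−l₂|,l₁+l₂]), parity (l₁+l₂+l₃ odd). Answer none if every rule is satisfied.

none

m₁+m₂+m₃ = -3 + 1 + 2 = 0  ✓
triangle: |3−1|=2 ≤ l₃=4 ≤ 3+1=4  ✓
parity: l₁+l₂+l₃ = 8 is even  ✓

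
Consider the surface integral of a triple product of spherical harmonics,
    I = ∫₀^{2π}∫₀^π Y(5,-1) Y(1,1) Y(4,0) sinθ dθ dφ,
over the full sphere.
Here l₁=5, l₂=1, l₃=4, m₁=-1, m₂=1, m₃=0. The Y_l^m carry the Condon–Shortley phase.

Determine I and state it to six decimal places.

m-sum 0 ✓  L=10 even ✓  4≤4≤6 ✓
Π(2lᵢ+1) = 11×3×9 = 297
triangle coeff Δ(5,1,4) = 1/495
Σ_t [1,1]: t=1:−1/576 = -1/576
(3j)²=5/99 [(5 1 4; 0 0 0)], sign=-1
Σ_t [2,2]: t=2:+1/1152 = 1/1152
(3j)²=1/33 [(5 1 4; -1 1 0)], sign=+1
⇒ 4πI² = 5/11
I = (-1)√(5/11/(4π)) = -0.19018827

-0.190188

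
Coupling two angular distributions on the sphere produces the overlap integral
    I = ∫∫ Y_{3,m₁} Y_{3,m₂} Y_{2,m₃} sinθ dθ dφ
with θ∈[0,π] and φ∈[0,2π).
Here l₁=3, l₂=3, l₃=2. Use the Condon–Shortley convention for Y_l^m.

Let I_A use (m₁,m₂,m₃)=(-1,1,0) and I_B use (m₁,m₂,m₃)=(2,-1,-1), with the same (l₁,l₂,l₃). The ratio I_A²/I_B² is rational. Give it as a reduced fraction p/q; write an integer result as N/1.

l's match ⇒ only the (l;m) 3-j factors differ between A and B.
A: triangle coeff Δ(3,3,2) = 1/3780; Σ_t [2,4]: t=2:+1/16 t=3:−1/6 t=4:+1/96 = -3/32; (3j)²=3/140 [(3 3 2; -1 1 0)], sign=-1
B: triangle coeff Δ(3,3,2) = 1/3780; Σ_t [0,1]: t=0:+1/48 t=1:−1/12 = -1/16; (3j)²=1/28 [(3 3 2; 2 -1 -1)], sign=+1
I_A²/I_B² = (3/140)/(1/28) = 3/5

3/5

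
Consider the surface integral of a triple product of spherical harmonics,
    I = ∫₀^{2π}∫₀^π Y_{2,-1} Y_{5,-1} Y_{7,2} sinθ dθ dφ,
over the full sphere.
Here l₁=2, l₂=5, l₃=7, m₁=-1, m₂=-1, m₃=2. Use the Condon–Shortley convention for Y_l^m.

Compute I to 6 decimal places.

Rules hold: Σm=0, L=14 even, 3≤7≤7.
N = 5·11·15 = 825
Δ = 0!·4!·10!/15! = 1/15015
Racah Σ t=0..0: t=0:+1/57600 = 1/57600
⇒ 3j(2 5 7; 0 0 0)² = 21/715, sgn -1
Racah Σ t=0..0: t=0:+1/103680 = 1/103680
⇒ 3j(2 5 7; -1 -1 2)² = 4/143, sgn -1
4πI² = N·(3j₀)²·(3jₘ)² = 1260/1859
I = +1·√(0.677784/4π) = 0.23224194

0.232242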